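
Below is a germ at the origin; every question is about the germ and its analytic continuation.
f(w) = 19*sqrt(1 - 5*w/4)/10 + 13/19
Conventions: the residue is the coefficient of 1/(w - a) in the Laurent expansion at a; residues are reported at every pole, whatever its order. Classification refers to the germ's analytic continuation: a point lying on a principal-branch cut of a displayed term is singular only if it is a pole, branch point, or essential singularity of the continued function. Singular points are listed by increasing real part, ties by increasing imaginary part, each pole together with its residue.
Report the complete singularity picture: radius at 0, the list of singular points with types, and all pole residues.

Radius of convergence at 0: 4/5.
At 4/5: an algebraic (square-root) branch point.

Branch term (19/10)*sqrt(1 - w/(4/5)): its argument vanishes at w = 4/5, a square-root branch point, modulus 4/5.
The radius of convergence is the smallest modulus among the singular points: 4/5.


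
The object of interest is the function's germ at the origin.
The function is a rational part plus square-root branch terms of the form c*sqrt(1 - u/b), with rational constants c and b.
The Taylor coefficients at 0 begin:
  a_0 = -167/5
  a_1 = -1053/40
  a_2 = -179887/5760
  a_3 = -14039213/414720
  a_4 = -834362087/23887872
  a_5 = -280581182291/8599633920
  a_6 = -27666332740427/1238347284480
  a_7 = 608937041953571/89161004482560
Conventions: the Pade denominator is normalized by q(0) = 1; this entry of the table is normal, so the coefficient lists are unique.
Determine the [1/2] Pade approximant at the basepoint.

The Pade approximant has numerator coefficients [-167/5, 205224443/65994984]; denominator coefficients [1, -7269994/8249373, -253886381/1055919744].

Taylor coefficients needed (read off): a_0 = -167/5, a_1 = -1053/40, a_2 = -179887/5760, a_3 = -14039213/414720.
Write the denominator as Q(u) = 1 + q1*u + q2*u^2. Requiring Q*f - P = O(u^4) with deg P <= 1 kills the coefficients of u^2..u^3 in Q*f:
  u^2: a_2 + q1*a_1 + q2*a_0 = 0, i.e. -179887/5760 + (-1053/40)*q1 + (-167/5)*q2 = 0.
  u^3: a_3 + q1*a_2 + q2*a_1 = 0, i.e. -14039213/414720 + (-179887/5760)*q1 + (-1053/40)*q2 = 0.
Solving this linear system: q1 = -7269994/8249373, q2 = -253886381/1055919744.
The numerator is Q*f truncated at degree 1: P0 = a_0 = -167/5; P1 = a_1 + q1*a_0 = 205224443/65994984.


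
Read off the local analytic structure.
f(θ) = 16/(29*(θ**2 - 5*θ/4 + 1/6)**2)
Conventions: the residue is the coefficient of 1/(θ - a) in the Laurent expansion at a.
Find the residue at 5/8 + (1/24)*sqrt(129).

The factor θ**2 - 5*θ/4 + 1/6 splits as (θ - a)(θ - a') with a = 5/8 + (1/24)*sqrt(129), a' = 5/8 - (1/24)*sqrt(129). At the order-2 pole a set g(θ) = (θ - a)^2*f(θ) = [16/29] / (θ - a')^2.
Order-2 pole: residue = g'(a); g'(5/8 + (1/24)*sqrt(129)) = -(6144/53621)*sqrt(129), so the residue is -(6144/53621)*sqrt(129).

The residue is -(6144/53621)*sqrt(129).


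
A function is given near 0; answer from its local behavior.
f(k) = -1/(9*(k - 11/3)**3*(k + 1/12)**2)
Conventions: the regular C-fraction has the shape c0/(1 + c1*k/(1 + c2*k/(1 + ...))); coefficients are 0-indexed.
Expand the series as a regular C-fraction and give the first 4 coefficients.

Taylor coefficients (expand at 0): a_0 = 432/1331, a_1 = -110160/14641, a_2 = 21578400/161051, a_3 = -3777153120/1771561.
c0 = a_0 = 432/1331. Peel one level at a time: if S = 1 + c*k/S' with S'(0) = 1, then c is the k-coefficient of S and S' = c*k/(S - 1).
S_1 = c0/f = 1 + (255/11)*k + (15075/121)*k^2 + ...; c1 = 255/11.
S_2 = c1*k/(S_1 - 1) = 1 + (-1005/187)*k + (1179702/34969)*k^2 + ...; c2 = -1005/187.
S_3 = c2*k/(S_2 - 1) = 1 + (393234/62645)*k + ...; c3 = 393234/62645.

The regular C-fraction coefficients are [432/1331, 255/11, -1005/187, 393234/62645].


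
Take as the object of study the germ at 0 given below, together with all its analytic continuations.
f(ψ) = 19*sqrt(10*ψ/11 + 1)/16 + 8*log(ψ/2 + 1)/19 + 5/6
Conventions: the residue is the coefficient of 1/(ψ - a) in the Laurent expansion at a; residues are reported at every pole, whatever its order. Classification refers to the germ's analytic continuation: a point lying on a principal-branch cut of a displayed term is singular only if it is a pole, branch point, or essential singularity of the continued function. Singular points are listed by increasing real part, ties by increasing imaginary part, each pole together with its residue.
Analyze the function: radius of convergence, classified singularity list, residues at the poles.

Radius of convergence at 0: 11/10.
At -2: a logarithmic branch point.
At -11/10: an algebraic (square-root) branch point.

Branch term (8/19)*log(1 - ψ/(-2)): its argument vanishes at ψ = -2, a logarithmic branch point, modulus 2.
Branch term (19/16)*sqrt(1 - ψ/(-11/10)): its argument vanishes at ψ = -11/10, a square-root branch point, modulus 11/10.
The radius of convergence is the smallest modulus among the singular points: 11/10.
List the singular points by increasing real part (a conjugate pair: the negative imaginary part first).


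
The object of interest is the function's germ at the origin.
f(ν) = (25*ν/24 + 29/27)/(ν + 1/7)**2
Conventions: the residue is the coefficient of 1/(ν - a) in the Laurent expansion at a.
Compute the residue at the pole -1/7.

The residue is 25/24.

At the order-2 pole -1/7 set g(ν) = (ν - (-1/7))^2*f(ν) = 25*ν/24 + 29/27.
Order-2 pole: residue = g'(a); g'(-1/7) = 25/24, so the residue is 25/24.


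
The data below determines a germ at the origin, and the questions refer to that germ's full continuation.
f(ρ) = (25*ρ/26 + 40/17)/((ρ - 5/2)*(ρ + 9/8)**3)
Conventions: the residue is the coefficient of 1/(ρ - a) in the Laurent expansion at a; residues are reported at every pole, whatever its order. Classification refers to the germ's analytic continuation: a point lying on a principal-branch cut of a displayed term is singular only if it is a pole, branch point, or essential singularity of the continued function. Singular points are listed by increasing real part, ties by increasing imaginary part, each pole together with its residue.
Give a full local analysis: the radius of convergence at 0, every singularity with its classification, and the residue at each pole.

Denominator factor (ρ - 5/2): pole of order 1 at 5/2, modulus 5/2.
Denominator factor (ρ + 9/8)^3: pole of order 3 at -9/8, modulus 9/8.
The radius of convergence is the smallest modulus among the singular points: 9/8.
At the order-3 pole -9/8 set g(ρ) = (ρ - (-9/8))^3*f(ρ) = (25*ρ/26 + 40/17)/(ρ - 5/2).
Order-3 pole: residue = g''(a)/2; g''(-9/8) = -1280/6409, so the residue is -640/6409.
At the order-1 pole 5/2 set g(ρ) = (ρ - (5/2))*f(ρ) = (25*ρ/26 + 40/17)/(ρ + 9/8)**3.
Simple pole: residue = g(a) at a = 5/2, which is 640/6409.
List the singular points by increasing real part (a conjugate pair: the negative imaginary part first).

Radius of convergence at 0: 9/8.
At -9/8: a pole of order 3; residue -640/6409.
At 5/2: a pole of order 1; residue 640/6409.


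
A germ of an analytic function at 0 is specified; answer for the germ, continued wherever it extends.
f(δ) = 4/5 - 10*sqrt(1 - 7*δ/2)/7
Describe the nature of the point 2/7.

The point is an algebraic (square-root) branch point.

The term (-10/7)*sqrt(1 - δ/(2/7)) has argument 1 - 2/7/(2/7) = 0 at 2/7: a square-root (algebraic, two-sheeted) branch point; the remaining terms are analytic or single-valued there.


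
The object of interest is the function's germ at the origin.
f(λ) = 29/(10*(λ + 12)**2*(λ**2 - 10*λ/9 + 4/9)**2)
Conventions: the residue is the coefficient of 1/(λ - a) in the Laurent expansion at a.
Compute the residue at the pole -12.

At the order-2 pole -12 set g(λ) = (λ - (-12))^2*f(λ) = 29/(10*(λ**2 - 10*λ/9 + 4/9)**2).
Order-2 pole: residue = g'(a); g'(-12) = 265437/7158220000, so the residue is 265437/7158220000.

The residue is 265437/7158220000.


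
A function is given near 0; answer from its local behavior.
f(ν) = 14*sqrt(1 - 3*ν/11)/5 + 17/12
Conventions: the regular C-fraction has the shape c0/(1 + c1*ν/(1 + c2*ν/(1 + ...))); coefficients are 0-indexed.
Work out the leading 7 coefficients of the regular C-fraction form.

The regular C-fraction coefficients are [253/60, 252/2783, -1767/11132, -69/2356, -2775/25916, -1767/40700, -3783/40700].

Taylor coefficients (expand at 0): a_0 = 253/60, a_1 = -21/55, a_2 = -63/2420, a_3 = -189/53240, a_4 = -567/937024, a_5 = -11907/103072640, a_6 = -107163/4535196160.
c0 = a_0 = 253/60. Peel one level at a time: if S = 1 + c*ν/S' with S'(0) = 1, then c is the ν-coefficient of S and S' = c*ν/(S - 1).
S_1 = c0/f = 1 + (252/2783)*ν + (111321/7745089)*ν^2 + ...; c1 = 252/2783.
S_2 = c1*ν/(S_1 - 1) = 1 + (-1767/11132)*ν + (-9/1936)*ν^2 + ...; c2 = -1767/11132.
S_3 = c2*ν/(S_2 - 1) = 1 + (-69/2356)*ν + (-191475/61058096)*ν^2 + ...; c3 = -69/2356.
S_4 = c3*ν/(S_3 - 1) = 1 + (-2775/25916)*ν + (-9/1936)*ν^2 + ...; c4 = -2775/25916.
S_5 = c4*ν/(S_4 - 1) = 1 + (-1767/40700)*ν + (-6684561/1656490000)*ν^2 + ...; c5 = -1767/40700.
S_6 = c5*ν/(S_5 - 1) = 1 + (-3783/40700)*ν + ...; c6 = -3783/40700.


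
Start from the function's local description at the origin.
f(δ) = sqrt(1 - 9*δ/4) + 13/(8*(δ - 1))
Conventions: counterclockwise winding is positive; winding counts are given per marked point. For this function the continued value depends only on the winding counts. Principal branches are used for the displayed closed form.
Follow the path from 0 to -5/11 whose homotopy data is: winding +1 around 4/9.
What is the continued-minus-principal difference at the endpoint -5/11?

The rational part is single-valued and drops out of the difference; each branch term changes only by its own monodromy.
(1)*sqrt(1 - δ/(4/9)): winding +1 is odd, the square root flips sign, contributing -2*(1)*sqrt(1 - (-5/11)/(4/9)) = -2*(1)*sqrt(89/44) = -(1/11)*sqrt(979).
Summing the contributions at δ = -5/11 gives -(1/11)*sqrt(979).

Continued minus principal equals -(1/11)*sqrt(979).


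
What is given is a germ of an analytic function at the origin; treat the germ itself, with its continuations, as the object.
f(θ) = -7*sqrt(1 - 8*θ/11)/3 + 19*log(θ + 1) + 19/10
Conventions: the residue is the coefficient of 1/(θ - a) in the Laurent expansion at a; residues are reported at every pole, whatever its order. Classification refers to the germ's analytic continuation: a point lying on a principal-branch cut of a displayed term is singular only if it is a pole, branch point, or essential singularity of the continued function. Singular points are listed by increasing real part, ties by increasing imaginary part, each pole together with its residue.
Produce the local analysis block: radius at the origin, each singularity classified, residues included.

Radius of convergence at 0: 1.
At -1: a logarithmic branch point.
At 11/8: an algebraic (square-root) branch point.

Branch term (-7/3)*sqrt(1 - θ/(11/8)): its argument vanishes at θ = 11/8, a square-root branch point, modulus 11/8.
Branch term (19)*log(1 - θ/(-1)): its argument vanishes at θ = -1, a logarithmic branch point, modulus 1.
The radius of convergence is the smallest modulus among the singular points: 1.
List the singular points by increasing real part (a conjugate pair: the negative imaginary part first).


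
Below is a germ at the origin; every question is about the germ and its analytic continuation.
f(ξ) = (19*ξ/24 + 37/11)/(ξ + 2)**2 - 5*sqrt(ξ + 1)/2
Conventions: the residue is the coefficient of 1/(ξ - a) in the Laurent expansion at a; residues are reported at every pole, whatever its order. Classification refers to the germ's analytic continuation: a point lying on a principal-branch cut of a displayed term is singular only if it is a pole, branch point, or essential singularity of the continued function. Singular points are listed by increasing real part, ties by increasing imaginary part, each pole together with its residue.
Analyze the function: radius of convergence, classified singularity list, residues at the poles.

Denominator factor (ξ + 2)^2: pole of order 2 at -2, modulus 2.
Branch term (-5/2)*sqrt(1 - ξ/(-1)): its argument vanishes at ξ = -1, a square-root branch point, modulus 1.
The radius of convergence is the smallest modulus among the singular points: 1.
The branch term is analytic at -2 and contributes nothing to the residue; only the rational part matters.
At the order-2 pole -2 set g(ξ) = (ξ - (-2))^2*(rational part) = 19*ξ/24 + 37/11.
Order-2 pole: residue = g'(a); g'(-2) = 19/24, so the residue is 19/24.
List the singular points by increasing real part (a conjugate pair: the negative imaginary part first).

Radius of convergence at 0: 1.
At -2: a pole of order 2; residue 19/24.
At -1: an algebraic (square-root) branch point.


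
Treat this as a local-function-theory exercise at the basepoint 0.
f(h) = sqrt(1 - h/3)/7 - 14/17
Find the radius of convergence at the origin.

Branch term (1/7)*sqrt(1 - h/(3)): its argument vanishes at h = 3, a square-root branch point, modulus 3.
The radius of convergence is the smallest modulus among the singular points: 3.

The radius of convergence is 3.


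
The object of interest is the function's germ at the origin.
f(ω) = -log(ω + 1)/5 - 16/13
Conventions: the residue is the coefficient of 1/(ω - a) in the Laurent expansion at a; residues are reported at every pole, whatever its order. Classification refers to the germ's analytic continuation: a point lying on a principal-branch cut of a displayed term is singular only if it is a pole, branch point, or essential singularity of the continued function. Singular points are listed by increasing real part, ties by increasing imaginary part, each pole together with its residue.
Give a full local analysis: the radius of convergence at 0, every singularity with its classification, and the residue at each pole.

Radius of convergence at 0: 1.
At -1: a logarithmic branch point.

Branch term (-1/5)*log(1 - ω/(-1)): its argument vanishes at ω = -1, a logarithmic branch point, modulus 1.
The radius of convergence is the smallest modulus among the singular points: 1.


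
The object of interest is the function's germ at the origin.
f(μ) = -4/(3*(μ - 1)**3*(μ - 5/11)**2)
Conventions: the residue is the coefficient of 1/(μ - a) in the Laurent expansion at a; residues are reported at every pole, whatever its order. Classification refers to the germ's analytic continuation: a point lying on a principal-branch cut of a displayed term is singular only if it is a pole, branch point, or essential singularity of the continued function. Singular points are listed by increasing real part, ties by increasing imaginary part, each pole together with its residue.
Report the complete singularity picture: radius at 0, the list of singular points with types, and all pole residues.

Radius of convergence at 0: 5/11.
At 5/11: a pole of order 2; residue 14641/324.
At 1: a pole of order 3; residue -14641/324.

Denominator factor (μ - 5/11)^2: pole of order 2 at 5/11, modulus 5/11.
Denominator factor (μ - 1)^3: pole of order 3 at 1, modulus 1.
The radius of convergence is the smallest modulus among the singular points: 5/11.
At the order-2 pole 5/11 set g(μ) = (μ - (5/11))^2*f(μ) = -4/(3*(μ - 1)**3).
Order-2 pole: residue = g'(a); g'(5/11) = 14641/324, so the residue is 14641/324.
At the order-3 pole 1 set g(μ) = (μ - (1))^3*f(μ) = -4/(3*(μ - 5/11)**2).
Order-3 pole: residue = g''(a)/2; g''(1) = -14641/162, so the residue is -14641/324.
List the singular points by increasing real part (a conjugate pair: the negative imaginary part first).


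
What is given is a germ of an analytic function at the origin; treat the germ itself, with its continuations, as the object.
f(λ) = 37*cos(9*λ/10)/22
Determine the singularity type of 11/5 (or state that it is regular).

The point is a regular point.

There is no denominator, hence no pole anywhere.
The factor cos(9*λ/10) is entire.
So the germ continues analytically to 11/5.


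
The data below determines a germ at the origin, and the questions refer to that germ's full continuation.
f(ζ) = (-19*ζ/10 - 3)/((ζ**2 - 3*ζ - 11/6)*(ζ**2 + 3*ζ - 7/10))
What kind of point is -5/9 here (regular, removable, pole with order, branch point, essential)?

The point is a regular point.

Denominator factors: ζ**2 - 3*ζ - 11/6 = 23/162 at ζ = -5/9; ζ**2 + 3*ζ - 7/10 = -1667/810 at ζ = -5/9 — none vanishes.
So the germ continues analytically to -5/9.


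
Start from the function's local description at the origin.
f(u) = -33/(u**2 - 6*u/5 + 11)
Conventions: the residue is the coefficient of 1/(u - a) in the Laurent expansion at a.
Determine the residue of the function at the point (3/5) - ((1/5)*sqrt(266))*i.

The factor u**2 - 6*u/5 + 11 splits as (u - a)(u - a') with a = (3/5) - ((1/5)*sqrt(266))*i, a' = (3/5) + ((1/5)*sqrt(266))*i. At the order-1 pole a set g(u) = (u - a)*f(u) = [-33] / (u - a').
Simple pole: residue = g(a) at a = (3/5) - ((1/5)*sqrt(266))*i, which is -((165/532)*sqrt(266))*i.

The residue is -((165/532)*sqrt(266))*i.


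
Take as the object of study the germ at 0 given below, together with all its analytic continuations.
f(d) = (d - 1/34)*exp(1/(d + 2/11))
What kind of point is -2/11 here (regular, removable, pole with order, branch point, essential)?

The point is an essential singularity.

The exponent 1/(d - (-2/11)) has a pole at -2/11, so exp(1/(d - (-2/11))) takes every nonzero value near it: an essential singularity (not a pole of any order).


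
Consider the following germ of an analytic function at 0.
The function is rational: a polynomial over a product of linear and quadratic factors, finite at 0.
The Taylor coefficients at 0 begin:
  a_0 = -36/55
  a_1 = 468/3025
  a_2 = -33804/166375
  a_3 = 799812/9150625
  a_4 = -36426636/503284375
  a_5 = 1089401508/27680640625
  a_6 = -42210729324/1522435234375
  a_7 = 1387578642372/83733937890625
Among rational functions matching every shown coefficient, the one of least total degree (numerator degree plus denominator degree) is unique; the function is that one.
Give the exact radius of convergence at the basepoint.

The radius of convergence is 11/7.

No rational of total degree below 2 reproduces all 8 coefficients; solving the [0/2] Pade equations on them gives f(j) = 18/(7*(j - 5/2)*(j + 11/7)), whose expansion matches every shown term.
Denominator factor (j + 11/7): pole of order 1 at -11/7, modulus 11/7.
Denominator factor (j - 5/2): pole of order 1 at 5/2, modulus 5/2.
The radius of convergence is the smallest modulus among the singular points: 11/7.


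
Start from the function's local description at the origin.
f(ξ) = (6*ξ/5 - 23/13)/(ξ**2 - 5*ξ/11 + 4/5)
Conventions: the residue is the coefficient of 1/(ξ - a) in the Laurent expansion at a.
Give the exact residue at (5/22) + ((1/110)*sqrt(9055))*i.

The factor ξ**2 - 5*ξ/11 + 4/5 splits as (ξ - a)(ξ - a') with a = (5/22) + ((1/110)*sqrt(9055))*i, a' = (5/22) - ((1/110)*sqrt(9055))*i. At the order-1 pole a set g(ξ) = (ξ - a)*f(ξ) = [6*ξ/5 - 23/13] / (ξ - a').
Simple pole: residue = g(a) at a = (5/22) + ((1/110)*sqrt(9055))*i, which is (3/5) + ((214/23543)*sqrt(9055))*i.

The residue is (3/5) + ((214/23543)*sqrt(9055))*i.


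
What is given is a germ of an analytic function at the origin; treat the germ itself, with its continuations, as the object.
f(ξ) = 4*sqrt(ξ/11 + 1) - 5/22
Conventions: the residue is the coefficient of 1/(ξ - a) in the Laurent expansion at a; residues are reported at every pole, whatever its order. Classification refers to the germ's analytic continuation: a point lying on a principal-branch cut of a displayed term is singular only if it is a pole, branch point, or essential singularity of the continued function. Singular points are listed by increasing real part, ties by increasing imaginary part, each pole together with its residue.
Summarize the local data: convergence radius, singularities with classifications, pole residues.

Radius of convergence at 0: 11.
At -11: an algebraic (square-root) branch point.

Branch term (4)*sqrt(1 - ξ/(-11)): its argument vanishes at ξ = -11, a square-root branch point, modulus 11.
The radius of convergence is the smallest modulus among the singular points: 11.


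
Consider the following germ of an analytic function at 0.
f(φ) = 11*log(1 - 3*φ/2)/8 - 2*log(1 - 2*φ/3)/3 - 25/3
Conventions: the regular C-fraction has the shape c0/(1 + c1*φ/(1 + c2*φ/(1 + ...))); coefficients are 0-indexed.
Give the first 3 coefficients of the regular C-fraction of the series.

The regular C-fraction coefficients are [-25/3, -233/1200, -187411/279600].

Taylor coefficients (expand at 0): a_0 = -25/3, a_1 = -233/144, a_2 = -2417/1728.
c0 = a_0 = -25/3. Peel one level at a time: if S = 1 + c*φ/S' with S'(0) = 1, then c is the φ-coefficient of S and S' = c*φ/(S - 1).
S_1 = c0/f = 1 + (-233/1200)*φ + (-187411/1440000)*φ^2 + ...; c1 = -233/1200.
S_2 = c1*φ/(S_1 - 1) = 1 + (-187411/279600)*φ + ...; c2 = -187411/279600.


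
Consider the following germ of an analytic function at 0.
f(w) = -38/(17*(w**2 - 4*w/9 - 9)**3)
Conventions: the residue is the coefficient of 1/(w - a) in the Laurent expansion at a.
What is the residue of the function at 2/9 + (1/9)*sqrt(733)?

The residue is -(3365793/53561265832)*sqrt(733).

The factor w**2 - 4*w/9 - 9 splits as (w - a)(w - a') with a = 2/9 + (1/9)*sqrt(733), a' = 2/9 - (1/9)*sqrt(733). At the order-3 pole a set g(w) = (w - a)^3*f(w) = [-38/17] / (w - a')^3.
Order-3 pole: residue = g''(a)/2; g''(2/9 + (1/9)*sqrt(733)) = -(3365793/26780632916)*sqrt(733), so the residue is -(3365793/53561265832)*sqrt(733).


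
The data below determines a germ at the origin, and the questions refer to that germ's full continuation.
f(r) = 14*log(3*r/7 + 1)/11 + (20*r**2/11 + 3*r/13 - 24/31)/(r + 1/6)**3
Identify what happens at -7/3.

The point is a logarithmic branch point.

The term (14/11)*log(1 - r/(-7/3)) has argument 1 - -7/3/(-7/3) = 0 at -7/3: a logarithmic (infinitely-sheeted) branch point; the remaining terms are analytic or single-valued there.


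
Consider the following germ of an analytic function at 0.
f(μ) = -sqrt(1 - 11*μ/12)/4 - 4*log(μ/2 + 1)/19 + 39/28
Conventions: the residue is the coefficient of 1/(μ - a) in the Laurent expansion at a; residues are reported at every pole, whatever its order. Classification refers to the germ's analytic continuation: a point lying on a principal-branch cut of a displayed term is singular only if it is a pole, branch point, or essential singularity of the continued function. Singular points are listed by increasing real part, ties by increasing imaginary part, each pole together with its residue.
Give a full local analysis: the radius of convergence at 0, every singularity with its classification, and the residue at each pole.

Branch term (-1/4)*sqrt(1 - μ/(12/11)): its argument vanishes at μ = 12/11, a square-root branch point, modulus 12/11.
Branch term (-4/19)*log(1 - μ/(-2)): its argument vanishes at μ = -2, a logarithmic branch point, modulus 2.
The radius of convergence is the smallest modulus among the singular points: 12/11.
List the singular points by increasing real part (a conjugate pair: the negative imaginary part first).

Radius of convergence at 0: 12/11.
At -2: a logarithmic branch point.
At 12/11: an algebraic (square-root) branch point.


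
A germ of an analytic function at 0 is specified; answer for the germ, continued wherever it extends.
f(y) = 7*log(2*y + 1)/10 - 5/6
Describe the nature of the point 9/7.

There is no denominator, hence no pole anywhere.
Branch term log(1 - y/(-1/2)): argument at 9/7 is 25/7, nonzero, so 9/7 is not its branch point (a point on a principal cut is still regular for the continued germ).
So the germ continues analytically to 9/7.

The point is a regular point.


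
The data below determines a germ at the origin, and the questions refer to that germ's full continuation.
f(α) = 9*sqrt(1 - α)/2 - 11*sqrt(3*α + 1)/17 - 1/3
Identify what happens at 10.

The point is a regular point.

There is no denominator, hence no pole anywhere.
Branch term sqrt(1 - α/(-1/3)): argument at 10 is 31, nonzero, so 10 is not its branch point (a point on a principal cut is still regular for the continued germ).
Branch term sqrt(1 - α/(1)): argument at 10 is -9, nonzero, so 10 is not its branch point (a point on a principal cut is still regular for the continued germ).
So the germ continues analytically to 10.


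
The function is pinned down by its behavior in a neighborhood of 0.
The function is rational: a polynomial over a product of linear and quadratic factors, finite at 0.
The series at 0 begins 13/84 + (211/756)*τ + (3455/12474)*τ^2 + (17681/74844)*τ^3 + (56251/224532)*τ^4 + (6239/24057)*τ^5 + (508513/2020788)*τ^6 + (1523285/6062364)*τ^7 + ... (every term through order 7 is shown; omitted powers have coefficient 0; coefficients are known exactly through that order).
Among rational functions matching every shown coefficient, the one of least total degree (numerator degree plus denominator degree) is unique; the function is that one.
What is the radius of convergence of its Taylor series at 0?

No rational of total degree below 5 reproduces all 8 coefficients; solving the [2/3] Pade equations on them gives f(τ) = (-3*τ**2/11 - 19*τ/36 - 13/28)/((τ - 1)*(τ**2 + τ + 3)), whose expansion matches every shown term.
Denominator factor (τ - 1): pole of order 1 at 1, modulus 1.
Denominator factor (τ**2 + τ + 3): discriminant -11, complex-conjugate roots (-1/2) + ((1/2)*sqrt(11))*i and (-1/2) - ((1/2)*sqrt(11))*i; poles of order 1, moduli sqrt(3) and sqrt(3).
The radius of convergence is the smallest modulus among the singular points: 1.

The radius of convergence is 1.


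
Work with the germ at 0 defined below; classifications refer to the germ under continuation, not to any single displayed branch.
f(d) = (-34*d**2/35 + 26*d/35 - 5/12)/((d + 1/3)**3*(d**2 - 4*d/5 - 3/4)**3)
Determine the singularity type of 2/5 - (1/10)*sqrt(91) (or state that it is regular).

The denominator factor d**2 - 4*d/5 - 3/4 vanishes at 2/5 - (1/10)*sqrt(91) and appears to the power 3; the numerator there equals -12169/10500 + (3/875)*sqrt(91), nonzero, and no other factor vanishes.
Hence a pole whose order is the multiplicity, 3.

The point is a pole of order 3.


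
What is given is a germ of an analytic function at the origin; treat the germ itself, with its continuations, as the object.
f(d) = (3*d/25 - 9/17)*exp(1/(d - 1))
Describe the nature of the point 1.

The exponent 1/(d - (1)) has a pole at 1, so exp(1/(d - (1))) takes every nonzero value near it: an essential singularity (not a pole of any order).

The point is an essential singularity.


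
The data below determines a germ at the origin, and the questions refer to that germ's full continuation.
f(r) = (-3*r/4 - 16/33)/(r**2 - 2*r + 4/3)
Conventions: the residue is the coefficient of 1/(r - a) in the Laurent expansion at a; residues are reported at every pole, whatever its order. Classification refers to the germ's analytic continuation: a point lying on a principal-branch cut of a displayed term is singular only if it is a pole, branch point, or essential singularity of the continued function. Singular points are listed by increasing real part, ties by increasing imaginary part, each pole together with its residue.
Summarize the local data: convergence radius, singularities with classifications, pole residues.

Radius of convergence at 0: (2/3)*sqrt(3).
At (1) - ((1/3)*sqrt(3))*i: a pole of order 1; residue (-3/8) - ((163/264)*sqrt(3))*i.
At (1) + ((1/3)*sqrt(3))*i: a pole of order 1; residue (-3/8) + ((163/264)*sqrt(3))*i.

Denominator factor (r**2 - 2*r + 4/3): discriminant -4/3, complex-conjugate roots (1) + ((1/3)*sqrt(3))*i and (1) - ((1/3)*sqrt(3))*i; poles of order 1, moduli (2/3)*sqrt(3) and (2/3)*sqrt(3).
The radius of convergence is the smallest modulus among the singular points: (2/3)*sqrt(3).
The factor r**2 - 2*r + 4/3 splits as (r - a)(r - a') with a = (1) - ((1/3)*sqrt(3))*i, a' = (1) + ((1/3)*sqrt(3))*i. At the order-1 pole a set g(r) = (r - a)*f(r) = [-3*r/4 - 16/33] / (r - a').
Simple pole: residue = g(a) at a = (1) - ((1/3)*sqrt(3))*i, which is (-3/8) - ((163/264)*sqrt(3))*i.
The factor r**2 - 2*r + 4/3 splits as (r - a)(r - a') with a = (1) + ((1/3)*sqrt(3))*i, a' = (1) - ((1/3)*sqrt(3))*i. At the order-1 pole a set g(r) = (r - a)*f(r) = [-3*r/4 - 16/33] / (r - a').
Simple pole: residue = g(a) at a = (1) + ((1/3)*sqrt(3))*i, which is (-3/8) + ((163/264)*sqrt(3))*i.
List the singular points by increasing real part (a conjugate pair: the negative imaginary part first).


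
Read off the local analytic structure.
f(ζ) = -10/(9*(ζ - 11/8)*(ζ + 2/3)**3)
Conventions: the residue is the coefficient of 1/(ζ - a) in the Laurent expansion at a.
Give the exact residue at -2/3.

At the order-3 pole -2/3 set g(ζ) = (ζ - (-2/3))^3*f(ζ) = -10/(9*(ζ - 11/8)).
Order-3 pole: residue = g''(a)/2; g''(-2/3) = 30720/117649, so the residue is 15360/117649.

The residue is 15360/117649.


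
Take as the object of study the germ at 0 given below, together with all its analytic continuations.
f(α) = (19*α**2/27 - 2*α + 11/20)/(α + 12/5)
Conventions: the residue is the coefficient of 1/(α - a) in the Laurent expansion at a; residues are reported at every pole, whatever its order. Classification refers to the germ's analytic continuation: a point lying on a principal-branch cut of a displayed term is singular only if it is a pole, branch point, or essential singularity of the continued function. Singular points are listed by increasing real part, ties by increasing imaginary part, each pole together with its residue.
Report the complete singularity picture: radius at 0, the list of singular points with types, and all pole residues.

Radius of convergence at 0: 12/5.
At -12/5: a pole of order 1; residue 2821/300.

Denominator factor (α + 12/5): pole of order 1 at -12/5, modulus 12/5.
The radius of convergence is the smallest modulus among the singular points: 12/5.
At the order-1 pole -12/5 set g(α) = (α - (-12/5))*f(α) = 19*α**2/27 - 2*α + 11/20.
Simple pole: residue = g(a) at a = -12/5, which is 2821/300.


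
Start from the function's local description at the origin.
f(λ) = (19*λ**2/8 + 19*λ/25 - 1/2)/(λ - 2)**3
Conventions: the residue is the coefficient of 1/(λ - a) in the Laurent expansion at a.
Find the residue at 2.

The residue is 19/8.

At the order-3 pole 2 set g(λ) = (λ - (2))^3*f(λ) = 19*λ**2/8 + 19*λ/25 - 1/2.
Order-3 pole: residue = g''(a)/2; g''(2) = 19/4, so the residue is 19/8.


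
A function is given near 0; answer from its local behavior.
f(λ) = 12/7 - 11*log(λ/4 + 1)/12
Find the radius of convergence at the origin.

The radius of convergence is 4.

Branch term (-11/12)*log(1 - λ/(-4)): its argument vanishes at λ = -4, a logarithmic branch point, modulus 4.
The radius of convergence is the smallest modulus among the singular points: 4.


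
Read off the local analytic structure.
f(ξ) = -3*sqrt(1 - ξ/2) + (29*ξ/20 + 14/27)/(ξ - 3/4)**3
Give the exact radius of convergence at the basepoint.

Denominator factor (ξ - 3/4)^3: pole of order 3 at 3/4, modulus 3/4.
Branch term (-3)*sqrt(1 - ξ/(2)): its argument vanishes at ξ = 2, a square-root branch point, modulus 2.
The radius of convergence is the smallest modulus among the singular points: 3/4.

The radius of convergence is 3/4.


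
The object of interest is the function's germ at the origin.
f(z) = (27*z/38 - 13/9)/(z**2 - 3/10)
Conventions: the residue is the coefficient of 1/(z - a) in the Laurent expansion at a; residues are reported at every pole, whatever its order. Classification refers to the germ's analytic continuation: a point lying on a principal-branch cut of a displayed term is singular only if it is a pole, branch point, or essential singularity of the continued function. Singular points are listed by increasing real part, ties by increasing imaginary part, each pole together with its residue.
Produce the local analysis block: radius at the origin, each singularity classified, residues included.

Denominator factor (z**2 - 3/10): discriminant 6/5, real irrational roots (1/10)*sqrt(30) and -(1/10)*sqrt(30); poles of order 1, moduli (1/10)*sqrt(30) and (1/10)*sqrt(30).
The radius of convergence is the smallest modulus among the singular points: (1/10)*sqrt(30).
The factor z**2 - 3/10 splits as (z - a)(z - a') with a = -(1/10)*sqrt(30), a' = (1/10)*sqrt(30). At the order-1 pole a set g(z) = (z - a)*f(z) = [27*z/38 - 13/9] / (z - a').
Simple pole: residue = g(a) at a = -(1/10)*sqrt(30), which is 27/76 + (13/54)*sqrt(30).
The factor z**2 - 3/10 splits as (z - a)(z - a') with a = (1/10)*sqrt(30), a' = -(1/10)*sqrt(30). At the order-1 pole a set g(z) = (z - a)*f(z) = [27*z/38 - 13/9] / (z - a').
Simple pole: residue = g(a) at a = (1/10)*sqrt(30), which is 27/76 - (13/54)*sqrt(30).
List the singular points by increasing real part (a conjugate pair: the negative imaginary part first).

Radius of convergence at 0: (1/10)*sqrt(30).
At -(1/10)*sqrt(30): a pole of order 1; residue 27/76 + (13/54)*sqrt(30).
At (1/10)*sqrt(30): a pole of order 1; residue 27/76 - (13/54)*sqrt(30).


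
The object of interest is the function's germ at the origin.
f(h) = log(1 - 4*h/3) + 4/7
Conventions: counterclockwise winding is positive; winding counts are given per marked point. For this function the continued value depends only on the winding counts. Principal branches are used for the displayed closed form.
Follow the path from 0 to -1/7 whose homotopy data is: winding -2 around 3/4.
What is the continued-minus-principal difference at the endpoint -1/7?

Continued minus principal equals -(4)*pi*i.

The rational part is single-valued and drops out of the difference; each branch term changes only by its own monodromy.
(1)*log(1 - h/(3/4)): each positive loop around 3/4 adds 2*pi*i to the log, so winding -2 contributes (1)*(-2)*2*pi*i = -(4)*pi*i.
Summing the contributions at h = -1/7 gives -(4)*pi*i.


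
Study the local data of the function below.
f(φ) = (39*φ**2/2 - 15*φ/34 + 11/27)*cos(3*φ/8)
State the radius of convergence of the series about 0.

The factor cos(3*φ/8) is entire and contributes no finite singular point.
The polynomial part has no poles.
No finite singular points: the Taylor series at 0 converges everywhere.

The radius of convergence is infinite.


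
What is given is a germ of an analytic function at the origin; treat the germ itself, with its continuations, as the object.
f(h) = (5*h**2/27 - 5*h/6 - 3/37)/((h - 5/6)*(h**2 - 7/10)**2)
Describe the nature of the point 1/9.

The point is a regular point.

Denominator factors: h - 5/6 = -13/18 at h = 1/9; h**2 - 7/10 = -557/810 at h = 1/9 — none vanishes.
So the germ continues analytically to 1/9.


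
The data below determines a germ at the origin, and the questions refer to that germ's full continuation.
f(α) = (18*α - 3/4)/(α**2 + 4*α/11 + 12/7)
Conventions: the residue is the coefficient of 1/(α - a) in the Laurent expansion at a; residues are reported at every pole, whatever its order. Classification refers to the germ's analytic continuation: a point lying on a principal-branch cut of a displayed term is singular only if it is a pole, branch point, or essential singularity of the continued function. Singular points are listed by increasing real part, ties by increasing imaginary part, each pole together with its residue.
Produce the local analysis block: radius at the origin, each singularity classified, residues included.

Radius of convergence at 0: (2/7)*sqrt(21).
At (-2/11) - ((4/77)*sqrt(623))*i: a pole of order 1; residue (9) - ((177/2848)*sqrt(623))*i.
At (-2/11) + ((4/77)*sqrt(623))*i: a pole of order 1; residue (9) + ((177/2848)*sqrt(623))*i.

Denominator factor (α**2 + 4*α/11 + 12/7): discriminant -5696/847, complex-conjugate roots (-2/11) + ((4/77)*sqrt(623))*i and (-2/11) - ((4/77)*sqrt(623))*i; poles of order 1, moduli (2/7)*sqrt(21) and (2/7)*sqrt(21).
The radius of convergence is the smallest modulus among the singular points: (2/7)*sqrt(21).
The factor α**2 + 4*α/11 + 12/7 splits as (α - a)(α - a') with a = (-2/11) - ((4/77)*sqrt(623))*i, a' = (-2/11) + ((4/77)*sqrt(623))*i. At the order-1 pole a set g(α) = (α - a)*f(α) = [18*α - 3/4] / (α - a').
Simple pole: residue = g(a) at a = (-2/11) - ((4/77)*sqrt(623))*i, which is (9) - ((177/2848)*sqrt(623))*i.
The factor α**2 + 4*α/11 + 12/7 splits as (α - a)(α - a') with a = (-2/11) + ((4/77)*sqrt(623))*i, a' = (-2/11) - ((4/77)*sqrt(623))*i. At the order-1 pole a set g(α) = (α - a)*f(α) = [18*α - 3/4] / (α - a').
Simple pole: residue = g(a) at a = (-2/11) + ((4/77)*sqrt(623))*i, which is (9) + ((177/2848)*sqrt(623))*i.
List the singular points by increasing real part (a conjugate pair: the negative imaginary part first).


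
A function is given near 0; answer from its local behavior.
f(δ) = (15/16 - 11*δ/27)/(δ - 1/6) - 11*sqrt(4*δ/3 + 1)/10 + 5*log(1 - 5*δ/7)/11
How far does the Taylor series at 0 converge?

Denominator factor (δ - 1/6): pole of order 1 at 1/6, modulus 1/6.
Branch term (-11/10)*sqrt(1 - δ/(-3/4)): its argument vanishes at δ = -3/4, a square-root branch point, modulus 3/4.
Branch term (5/11)*log(1 - δ/(7/5)): its argument vanishes at δ = 7/5, a logarithmic branch point, modulus 7/5.
The radius of convergence is the smallest modulus among the singular points: 1/6.

The radius of convergence is 1/6.


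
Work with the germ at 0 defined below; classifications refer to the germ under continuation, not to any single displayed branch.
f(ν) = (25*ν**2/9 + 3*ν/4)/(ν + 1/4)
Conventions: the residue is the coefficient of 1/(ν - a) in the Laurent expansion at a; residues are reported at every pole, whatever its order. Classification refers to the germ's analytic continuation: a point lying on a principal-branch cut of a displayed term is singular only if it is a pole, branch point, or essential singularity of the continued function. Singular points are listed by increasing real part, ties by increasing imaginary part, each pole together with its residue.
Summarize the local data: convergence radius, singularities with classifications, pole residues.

Denominator factor (ν + 1/4): pole of order 1 at -1/4, modulus 1/4.
The radius of convergence is the smallest modulus among the singular points: 1/4.
At the order-1 pole -1/4 set g(ν) = (ν - (-1/4))*f(ν) = 25*ν**2/9 + 3*ν/4.
Simple pole: residue = g(a) at a = -1/4, which is -1/72.

Radius of convergence at 0: 1/4.
At -1/4: a pole of order 1; residue -1/72.


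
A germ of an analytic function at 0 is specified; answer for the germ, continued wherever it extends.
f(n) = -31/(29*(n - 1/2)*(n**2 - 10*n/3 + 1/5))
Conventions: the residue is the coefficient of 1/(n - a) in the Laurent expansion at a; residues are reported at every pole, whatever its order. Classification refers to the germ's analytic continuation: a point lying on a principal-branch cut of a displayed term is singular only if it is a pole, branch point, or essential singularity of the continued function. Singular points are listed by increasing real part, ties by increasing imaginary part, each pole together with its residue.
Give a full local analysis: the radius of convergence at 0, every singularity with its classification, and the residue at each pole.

Radius of convergence at 0: 5/3 - (2/15)*sqrt(145).
At 5/3 - (2/15)*sqrt(145): a pole of order 1; residue -930/2117 - (3255/122786)*sqrt(145).
At 1/2: a pole of order 1; residue 1860/2117.
At 5/3 + (2/15)*sqrt(145): a pole of order 1; residue -930/2117 + (3255/122786)*sqrt(145).

Denominator factor (n - 1/2): pole of order 1 at 1/2, modulus 1/2.
Denominator factor (n**2 - 10*n/3 + 1/5): discriminant 464/45, real irrational roots 5/3 + (2/15)*sqrt(145) and 5/3 - (2/15)*sqrt(145); poles of order 1, moduli 5/3 + (2/15)*sqrt(145) and 5/3 - (2/15)*sqrt(145).
The radius of convergence is the smallest modulus among the singular points: 5/3 - (2/15)*sqrt(145).
The factor n**2 - 10*n/3 + 1/5 splits as (n - a)(n - a') with a = 5/3 - (2/15)*sqrt(145), a' = 5/3 + (2/15)*sqrt(145). At the order-1 pole a set g(n) = (n - a)*f(n) = [-31/(29*(n - 1/2))] / (n - a').
Simple pole: residue = g(a) at a = 5/3 - (2/15)*sqrt(145), which is -930/2117 - (3255/122786)*sqrt(145).
At the order-1 pole 1/2 set g(n) = (n - (1/2))*f(n) = -31/(29*(n**2 - 10*n/3 + 1/5)).
Simple pole: residue = g(a) at a = 1/2, which is 1860/2117.
The factor n**2 - 10*n/3 + 1/5 splits as (n - a)(n - a') with a = 5/3 + (2/15)*sqrt(145), a' = 5/3 - (2/15)*sqrt(145). At the order-1 pole a set g(n) = (n - a)*f(n) = [-31/(29*(n - 1/2))] / (n - a').
Simple pole: residue = g(a) at a = 5/3 + (2/15)*sqrt(145), which is -930/2117 + (3255/122786)*sqrt(145).
List the singular points by increasing real part (a conjugate pair: the negative imaginary part first).
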